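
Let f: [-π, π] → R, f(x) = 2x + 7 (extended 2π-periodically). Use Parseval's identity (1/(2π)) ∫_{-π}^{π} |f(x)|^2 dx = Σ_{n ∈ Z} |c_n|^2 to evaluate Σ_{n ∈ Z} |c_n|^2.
Σ |c_n|^2 = 4π^2/3 + 49

Expand and integrate term by term over [-π, π]:
  ∫ (2x)^2 dx = 4·(2π^3/3); ∫ 2·2·(7)·x dx = 0 (odd integrand); ∫ 7^2 dx = 49·2π.
So (1/(2π)) ∫_{-π}^{π} (2x + 7)^2 dx = 4π^2/3 + 49 = 4π^2/3 + 49.
Parseval ⇒ Σ |c_n|^2 = 4π^2/3 + 49.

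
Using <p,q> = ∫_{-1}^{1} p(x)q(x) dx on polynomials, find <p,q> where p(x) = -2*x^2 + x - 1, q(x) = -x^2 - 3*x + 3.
<p,q> = -158/15

Expand the product: p(x)·q(x) = 2*x^4 + 5*x^3 - 8*x^2 + 6*x - 3.
∫_{-1}^{1} of each monomial x^k gives [2/(k+1) if k even, 0 if k odd]. Integrating term-by-term (or equivalently evaluating the antiderivative F(x) = 2*x^5/5 + 5*x^4/4 - 8*x^3/3 + 3*x^2 - 3*x at the endpoints):
  F(1) − F(−1) = -61/60 − (571/60) = -158/15.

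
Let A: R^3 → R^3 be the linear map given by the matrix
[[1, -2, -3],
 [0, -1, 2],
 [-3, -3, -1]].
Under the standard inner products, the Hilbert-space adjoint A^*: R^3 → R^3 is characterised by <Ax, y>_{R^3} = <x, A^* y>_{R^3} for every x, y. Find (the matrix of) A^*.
A^* = A^T =
[[1, 0, -3],
 [-2, -1, -3],
 [-3, 2, -1]]

For real matrices with standard dot products, the defining identity <Ax, y> = <x, A^* y> gives (Ax)^T y = x^T (A^*) y, i.e. x^T A^T y = x^T (A^*) y. Since this holds for all x, y, we must have A^* = A^T. Therefore
A^* =
[[1, 0, -3],
 [-2, -1, -3],
 [-3, 2, -1]].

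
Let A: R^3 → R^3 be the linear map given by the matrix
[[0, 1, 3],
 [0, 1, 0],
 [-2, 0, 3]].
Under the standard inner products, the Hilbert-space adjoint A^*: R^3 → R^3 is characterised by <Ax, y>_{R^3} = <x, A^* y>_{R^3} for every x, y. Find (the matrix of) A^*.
A^* = A^T =
[[0, 0, -2],
 [1, 1, 0],
 [3, 0, 3]]

For real matrices with standard dot products, the defining identity <Ax, y> = <x, A^* y> gives (Ax)^T y = x^T (A^*) y, i.e. x^T A^T y = x^T (A^*) y. Since this holds for all x, y, we must have A^* = A^T. Therefore
A^* =
[[0, 0, -2],
 [1, 1, 0],
 [3, 0, 3]].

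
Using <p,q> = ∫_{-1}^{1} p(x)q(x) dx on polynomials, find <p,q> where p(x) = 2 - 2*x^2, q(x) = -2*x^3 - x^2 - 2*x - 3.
<p,q> = -128/15

Expand the product: p(x)·q(x) = 4*x^5 + 2*x^4 + 4*x^2 - 4*x - 6.
∫_{-1}^{1} of each monomial x^k gives [2/(k+1) if k even, 0 if k odd]. Integrating term-by-term (or equivalently evaluating the antiderivative F(x) = 2*x^6/3 + 2*x^5/5 + 4*x^3/3 - 2*x^2 - 6*x at the endpoints):
  F(1) − F(−1) = -28/5 − (44/15) = -128/15.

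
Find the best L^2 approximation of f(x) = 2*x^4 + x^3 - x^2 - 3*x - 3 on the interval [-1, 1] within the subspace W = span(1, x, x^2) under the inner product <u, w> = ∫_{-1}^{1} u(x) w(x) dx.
g(x) = 5*x^2/7 - 12*x/5 - 111/35

The best approximation g ∈ W is the orthogonal projection of f onto W. Writing g = a_0 + a_1 x + a_2 x^2, the coefficients solve the normal equations G · a = b where
  G_{ij} = <φ_i, φ_j> and b_i = <f, φ_i>, with φ_0 = 1, φ_1 = x, φ_2 = x^2.
G =
  [2, 0, 2/3]
  [0, 2/3, 0]
  [2/3, 0, 2/5],
b = (-88/15, -8/5, -64/35).
Solving gives a_0 = -111/35, a_1 = -12/5, a_2 = 5/7, so
  g(x) = 5*x^2/7 - 12*x/5 - 111/35.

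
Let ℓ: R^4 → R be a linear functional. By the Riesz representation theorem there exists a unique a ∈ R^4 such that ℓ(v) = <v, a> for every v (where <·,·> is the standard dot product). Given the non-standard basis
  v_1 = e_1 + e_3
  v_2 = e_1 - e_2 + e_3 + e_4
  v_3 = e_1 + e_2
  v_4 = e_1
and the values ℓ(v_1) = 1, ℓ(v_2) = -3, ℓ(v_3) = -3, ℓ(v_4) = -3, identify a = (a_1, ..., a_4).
a = (-3, 0, 4, -4)

Write a = (a_1, ..., a_4) in the standard basis. For each basis vector v_i, ℓ(v_i) = <v_i, a> is a linear equation in the a_j's. Collect the n equations into a matrix system V a = ℓ, where row i of V is v_i (expressed in the standard basis). Since V is invertible (lower-triangular with 1s on the diagonal, up to permutation), solve by back-substitution:
  V =
[[1, 0, 1, 0],
 [1, -1, 1, 1],
 [1, 1, 0, 0],
 [1, 0, 0, 0]]
  V a = (1, -3, -3, -3)
Solving gives a = (-3, 0, 4, -4).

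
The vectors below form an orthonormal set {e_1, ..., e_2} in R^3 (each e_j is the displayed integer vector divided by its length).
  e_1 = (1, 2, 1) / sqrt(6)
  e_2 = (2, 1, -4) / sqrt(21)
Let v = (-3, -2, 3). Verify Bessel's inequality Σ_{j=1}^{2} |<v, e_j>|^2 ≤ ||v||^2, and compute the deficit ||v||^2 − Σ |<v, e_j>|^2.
Σ |<v, e_j>|^2 = 152/7; ||v||^2 = 22; deficit = 2/7

Write each e_j = u_j / sqrt(<u_j, u_j>) where u_j is the displayed integer vector. Then <v, e_j> = <v, u_j> / sqrt(<u_j, u_j>), so |<v, e_j>|^2 = <v, u_j>^2 / <u_j, u_j>.
Coefficients: <v, e_1> = -4/sqrt(6), <v, e_2> = -20/sqrt(21).
Square and sum: Σ |<v, e_j>|^2 = 152/7.
Compute ||v||^2 = v·v = 22.
Deficit = 22 − 152/7 = 2/7 ≥ 0, confirming Bessel's inequality. (The deficit equals ||v − Σ <v,e_j> e_j||^2, the squared distance from v to span{e_j}.)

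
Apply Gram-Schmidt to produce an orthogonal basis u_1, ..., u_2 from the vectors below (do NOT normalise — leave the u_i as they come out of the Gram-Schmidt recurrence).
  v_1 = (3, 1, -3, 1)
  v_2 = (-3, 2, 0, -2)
Orthogonal basis:
  u_1 = (3, 1, -3, 1)
  u_2 = (-33/20, 49/20, -27/20, -31/20)

Apply the Gram-Schmidt recurrence
  u_1 = v_1
  u_i = v_i − Σ_{j<i} ((v_i · u_j) / (u_j · u_j)) · u_j.

Step by step this gives:
  u_1 = (3, 1, -3, 1)
  u_2 = (-33/20, 49/20, -27/20, -31/20)

Orthogonality check:
  u_2 · u_1 = 0 (should be 0)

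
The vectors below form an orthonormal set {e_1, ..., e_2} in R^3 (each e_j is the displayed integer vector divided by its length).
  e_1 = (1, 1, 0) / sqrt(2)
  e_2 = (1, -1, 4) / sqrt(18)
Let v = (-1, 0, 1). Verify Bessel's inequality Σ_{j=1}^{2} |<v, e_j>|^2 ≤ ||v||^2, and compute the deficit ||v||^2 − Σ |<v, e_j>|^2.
Σ |<v, e_j>|^2 = 1; ||v||^2 = 2; deficit = 1

Write each e_j = u_j / sqrt(<u_j, u_j>) where u_j is the displayed integer vector. Then <v, e_j> = <v, u_j> / sqrt(<u_j, u_j>), so |<v, e_j>|^2 = <v, u_j>^2 / <u_j, u_j>.
Coefficients: <v, e_1> = -1/sqrt(2), <v, e_2> = 3/sqrt(18).
Square and sum: Σ |<v, e_j>|^2 = 1.
Compute ||v||^2 = v·v = 2.
Deficit = 2 − 1 = 1 ≥ 0, confirming Bessel's inequality. (The deficit equals ||v − Σ <v,e_j> e_j||^2, the squared distance from v to span{e_j}.)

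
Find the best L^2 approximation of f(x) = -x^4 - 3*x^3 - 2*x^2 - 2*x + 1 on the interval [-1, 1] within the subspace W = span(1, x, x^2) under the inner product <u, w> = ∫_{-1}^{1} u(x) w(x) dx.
g(x) = -20*x^2/7 - 19*x/5 + 38/35

The best approximation g ∈ W is the orthogonal projection of f onto W. Writing g = a_0 + a_1 x + a_2 x^2, the coefficients solve the normal equations G · a = b where
  G_{ij} = <φ_i, φ_j> and b_i = <f, φ_i>, with φ_0 = 1, φ_1 = x, φ_2 = x^2.
G =
  [2, 0, 2/3]
  [0, 2/3, 0]
  [2/3, 0, 2/5],
b = (4/15, -38/15, -44/105).
Solving gives a_0 = 38/35, a_1 = -19/5, a_2 = -20/7, so
  g(x) = -20*x^2/7 - 19*x/5 + 38/35.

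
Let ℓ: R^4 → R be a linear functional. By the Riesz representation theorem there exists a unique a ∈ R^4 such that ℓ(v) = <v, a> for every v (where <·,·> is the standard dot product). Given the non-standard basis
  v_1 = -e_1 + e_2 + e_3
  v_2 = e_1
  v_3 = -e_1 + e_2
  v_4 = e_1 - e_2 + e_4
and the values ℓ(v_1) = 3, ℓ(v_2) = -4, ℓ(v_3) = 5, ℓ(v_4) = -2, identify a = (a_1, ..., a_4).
a = (-4, 1, -2, 3)

Write a = (a_1, ..., a_4) in the standard basis. For each basis vector v_i, ℓ(v_i) = <v_i, a> is a linear equation in the a_j's. Collect the n equations into a matrix system V a = ℓ, where row i of V is v_i (expressed in the standard basis). Since V is invertible (lower-triangular with 1s on the diagonal, up to permutation), solve by back-substitution:
  V =
[[-1, 1, 1, 0],
 [1, 0, 0, 0],
 [-1, 1, 0, 0],
 [1, -1, 0, 1]]
  V a = (3, -4, 5, -2)
Solving gives a = (-4, 1, -2, 3).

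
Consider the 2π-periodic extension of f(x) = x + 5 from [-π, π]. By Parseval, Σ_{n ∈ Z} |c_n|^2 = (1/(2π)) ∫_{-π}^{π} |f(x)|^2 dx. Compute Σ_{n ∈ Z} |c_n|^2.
Σ |c_n|^2 = π^2/3 + 25

Expand and integrate term by term over [-π, π]:
  ∫ (x)^2 dx = 1·(2π^3/3); ∫ 2·1·(5)·x dx = 0 (odd integrand); ∫ 5^2 dx = 25·2π.
So (1/(2π)) ∫_{-π}^{π} (x + 5)^2 dx = 1π^2/3 + 25 = π^2/3 + 25.
Parseval ⇒ Σ |c_n|^2 = π^2/3 + 25.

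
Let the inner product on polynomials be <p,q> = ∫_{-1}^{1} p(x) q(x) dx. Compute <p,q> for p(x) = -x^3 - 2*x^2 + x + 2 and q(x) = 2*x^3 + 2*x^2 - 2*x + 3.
<p,q> = 184/21

Expand the product: p(x)·q(x) = -2*x^6 - 6*x^5 + 7*x^3 - 4*x^2 - x + 6.
∫_{-1}^{1} of each monomial x^k gives [2/(k+1) if k even, 0 if k odd]. Integrating term-by-term (or equivalently evaluating the antiderivative F(x) = -2*x^7/7 - x^6 + 7*x^4/4 - 4*x^3/3 - x^2/2 + 6*x at the endpoints):
  F(1) − F(−1) = 389/84 − (-347/84) = 184/21.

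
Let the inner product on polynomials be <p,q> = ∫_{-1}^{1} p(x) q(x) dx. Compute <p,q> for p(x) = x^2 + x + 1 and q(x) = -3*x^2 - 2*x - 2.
<p,q> = -148/15

Expand the product: p(x)·q(x) = -3*x^4 - 5*x^3 - 7*x^2 - 4*x - 2.
∫_{-1}^{1} of each monomial x^k gives [2/(k+1) if k even, 0 if k odd]. Integrating term-by-term (or equivalently evaluating the antiderivative F(x) = -3*x^5/5 - 5*x^4/4 - 7*x^3/3 - 2*x^2 - 2*x at the endpoints):
  F(1) − F(−1) = -491/60 − (101/60) = -148/15.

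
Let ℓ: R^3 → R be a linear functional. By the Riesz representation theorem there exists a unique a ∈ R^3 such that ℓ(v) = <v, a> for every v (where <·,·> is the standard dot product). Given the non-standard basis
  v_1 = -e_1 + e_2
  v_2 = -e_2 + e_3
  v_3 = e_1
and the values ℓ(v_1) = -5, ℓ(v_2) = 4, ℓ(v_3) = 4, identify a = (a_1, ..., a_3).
a = (4, -1, 3)

Write a = (a_1, ..., a_3) in the standard basis. For each basis vector v_i, ℓ(v_i) = <v_i, a> is a linear equation in the a_j's. Collect the n equations into a matrix system V a = ℓ, where row i of V is v_i (expressed in the standard basis). Since V is invertible (lower-triangular with 1s on the diagonal, up to permutation), solve by back-substitution:
  V =
[[-1, 1, 0],
 [0, -1, 1],
 [1, 0, 0]]
  V a = (-5, 4, 4)
Solving gives a = (4, -1, 3).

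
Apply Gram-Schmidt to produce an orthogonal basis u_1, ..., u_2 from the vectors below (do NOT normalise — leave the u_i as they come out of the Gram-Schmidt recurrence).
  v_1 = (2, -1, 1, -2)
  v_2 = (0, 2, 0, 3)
Orthogonal basis:
  u_1 = (2, -1, 1, -2)
  u_2 = (8/5, 6/5, 4/5, 7/5)

Apply the Gram-Schmidt recurrence
  u_1 = v_1
  u_i = v_i − Σ_{j<i} ((v_i · u_j) / (u_j · u_j)) · u_j.

Step by step this gives:
  u_1 = (2, -1, 1, -2)
  u_2 = (8/5, 6/5, 4/5, 7/5)

Orthogonality check:
  u_2 · u_1 = 0 (should be 0)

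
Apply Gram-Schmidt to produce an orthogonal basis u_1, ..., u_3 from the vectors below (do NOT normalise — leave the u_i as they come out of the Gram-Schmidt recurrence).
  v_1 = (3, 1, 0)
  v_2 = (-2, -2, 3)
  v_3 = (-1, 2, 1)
Orthogonal basis:
  u_1 = (3, 1, 0)
  u_2 = (2/5, -6/5, 3)
  u_3 = (-75/106, 225/106, 50/53)

Apply the Gram-Schmidt recurrence
  u_1 = v_1
  u_i = v_i − Σ_{j<i} ((v_i · u_j) / (u_j · u_j)) · u_j.

Step by step this gives:
  u_1 = (3, 1, 0)
  u_2 = (2/5, -6/5, 3)
  u_3 = (-75/106, 225/106, 50/53)

Orthogonality check:
  u_2 · u_1 = 0 (should be 0)
  u_3 · u_1 = 0 (should be 0)
  u_3 · u_2 = 0 (should be 0)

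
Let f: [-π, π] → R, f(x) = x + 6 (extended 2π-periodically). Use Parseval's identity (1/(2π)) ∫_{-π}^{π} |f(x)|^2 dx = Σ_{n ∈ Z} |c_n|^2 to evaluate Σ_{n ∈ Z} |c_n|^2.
Σ |c_n|^2 = π^2/3 + 36

Expand and integrate term by term over [-π, π]:
  ∫ (x)^2 dx = 1·(2π^3/3); ∫ 2·1·(6)·x dx = 0 (odd integrand); ∫ 6^2 dx = 36·2π.
So (1/(2π)) ∫_{-π}^{π} (x + 6)^2 dx = 1π^2/3 + 36 = π^2/3 + 36.
Parseval ⇒ Σ |c_n|^2 = π^2/3 + 36.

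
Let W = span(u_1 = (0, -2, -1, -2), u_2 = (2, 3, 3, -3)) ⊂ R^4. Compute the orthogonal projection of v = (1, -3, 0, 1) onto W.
proj_W(v) = (-26/45, -211/135, -164/135, 23/135)

Set up U = [u_1 | ... | u_2] ∈ R^(4×2). The projector onto W = col(U) is P = U (U^T U)^(-1) U^T.
Compute U^T U =
  [9, -3]
  [-3, 31],
and U^T v = (4, -10).
Solve U^T U · c = U^T v for the coefficients: c = (47/135, -13/45). The projection is proj_W(v) = U c.
Check: (v - proj_W(v)) · u_1 = 0  (should be 0).
Check: (v - proj_W(v)) · u_2 = 0  (should be 0).
Result: proj_W(v) = (-26/45, -211/135, -164/135, 23/135).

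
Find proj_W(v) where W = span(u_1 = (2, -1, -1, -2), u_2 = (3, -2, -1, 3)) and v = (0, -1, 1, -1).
proj_W(v) = (2/17, 0, -2/17, -14/17)

Set up U = [u_1 | ... | u_2] ∈ R^(4×2). The projector onto W = col(U) is P = U (U^T U)^(-1) U^T.
Compute U^T U =
  [10, 3]
  [3, 23],
and U^T v = (2, -2).
Solve U^T U · c = U^T v for the coefficients: c = (4/17, -2/17). The projection is proj_W(v) = U c.
Check: (v - proj_W(v)) · u_1 = 0  (should be 0).
Check: (v - proj_W(v)) · u_2 = 0  (should be 0).
Result: proj_W(v) = (2/17, 0, -2/17, -14/17).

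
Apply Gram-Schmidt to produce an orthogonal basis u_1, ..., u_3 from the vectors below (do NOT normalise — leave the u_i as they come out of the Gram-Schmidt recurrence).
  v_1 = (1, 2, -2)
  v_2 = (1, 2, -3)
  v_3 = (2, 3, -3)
Orthogonal basis:
  u_1 = (1, 2, -2)
  u_2 = (-2/9, -4/9, -5/9)
  u_3 = (2/5, -1/5, 0)

Apply the Gram-Schmidt recurrence
  u_1 = v_1
  u_i = v_i − Σ_{j<i} ((v_i · u_j) / (u_j · u_j)) · u_j.

Step by step this gives:
  u_1 = (1, 2, -2)
  u_2 = (-2/9, -4/9, -5/9)
  u_3 = (2/5, -1/5, 0)

Orthogonality check:
  u_2 · u_1 = 0 (should be 0)
  u_3 · u_1 = 0 (should be 0)
  u_3 · u_2 = 0 (should be 0)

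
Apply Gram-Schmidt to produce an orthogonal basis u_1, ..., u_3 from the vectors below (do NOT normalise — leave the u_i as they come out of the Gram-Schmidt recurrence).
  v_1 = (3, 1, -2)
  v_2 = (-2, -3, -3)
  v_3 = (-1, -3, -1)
Orthogonal basis:
  u_1 = (3, 1, -2)
  u_2 = (-19/14, -39/14, -24/7)
  u_3 = (9/13, -1, 7/13)

Apply the Gram-Schmidt recurrence
  u_1 = v_1
  u_i = v_i − Σ_{j<i} ((v_i · u_j) / (u_j · u_j)) · u_j.

Step by step this gives:
  u_1 = (3, 1, -2)
  u_2 = (-19/14, -39/14, -24/7)
  u_3 = (9/13, -1, 7/13)

Orthogonality check:
  u_2 · u_1 = 0 (should be 0)
  u_3 · u_1 = 0 (should be 0)
  u_3 · u_2 = 0 (should be 0)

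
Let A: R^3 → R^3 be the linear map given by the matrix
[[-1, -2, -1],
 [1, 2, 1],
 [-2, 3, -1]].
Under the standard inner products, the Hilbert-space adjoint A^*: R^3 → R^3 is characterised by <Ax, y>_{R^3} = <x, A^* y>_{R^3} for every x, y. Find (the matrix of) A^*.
A^* = A^T =
[[-1, 1, -2],
 [-2, 2, 3],
 [-1, 1, -1]]

For real matrices with standard dot products, the defining identity <Ax, y> = <x, A^* y> gives (Ax)^T y = x^T (A^*) y, i.e. x^T A^T y = x^T (A^*) y. Since this holds for all x, y, we must have A^* = A^T. Therefore
A^* =
[[-1, 1, -2],
 [-2, 2, 3],
 [-1, 1, -1]].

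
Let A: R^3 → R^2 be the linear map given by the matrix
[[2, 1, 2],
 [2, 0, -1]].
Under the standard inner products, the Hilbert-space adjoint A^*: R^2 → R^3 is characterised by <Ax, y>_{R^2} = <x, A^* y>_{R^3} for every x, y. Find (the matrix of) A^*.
A^* = A^T =
[[2, 2],
 [1, 0],
 [2, -1]]

For real matrices with standard dot products, the defining identity <Ax, y> = <x, A^* y> gives (Ax)^T y = x^T (A^*) y, i.e. x^T A^T y = x^T (A^*) y. Since this holds for all x, y, we must have A^* = A^T. Therefore
A^* =
[[2, 2],
 [1, 0],
 [2, -1]].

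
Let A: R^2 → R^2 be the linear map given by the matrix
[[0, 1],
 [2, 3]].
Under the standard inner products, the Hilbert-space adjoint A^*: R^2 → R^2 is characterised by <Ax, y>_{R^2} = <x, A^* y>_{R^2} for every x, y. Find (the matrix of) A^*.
A^* = A^T =
[[0, 2],
 [1, 3]]

For real matrices with standard dot products, the defining identity <Ax, y> = <x, A^* y> gives (Ax)^T y = x^T (A^*) y, i.e. x^T A^T y = x^T (A^*) y. Since this holds for all x, y, we must have A^* = A^T. Therefore
A^* =
[[0, 2],
 [1, 3]].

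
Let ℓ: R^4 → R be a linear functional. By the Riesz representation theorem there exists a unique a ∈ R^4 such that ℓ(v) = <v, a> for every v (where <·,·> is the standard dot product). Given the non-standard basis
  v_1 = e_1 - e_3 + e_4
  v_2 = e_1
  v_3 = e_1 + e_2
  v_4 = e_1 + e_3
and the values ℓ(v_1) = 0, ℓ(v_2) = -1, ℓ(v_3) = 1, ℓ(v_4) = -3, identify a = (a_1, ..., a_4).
a = (-1, 2, -2, -1)

Write a = (a_1, ..., a_4) in the standard basis. For each basis vector v_i, ℓ(v_i) = <v_i, a> is a linear equation in the a_j's. Collect the n equations into a matrix system V a = ℓ, where row i of V is v_i (expressed in the standard basis). Since V is invertible (lower-triangular with 1s on the diagonal, up to permutation), solve by back-substitution:
  V =
[[1, 0, -1, 1],
 [1, 0, 0, 0],
 [1, 1, 0, 0],
 [1, 0, 1, 0]]
  V a = (0, -1, 1, -3)
Solving gives a = (-1, 2, -2, -1).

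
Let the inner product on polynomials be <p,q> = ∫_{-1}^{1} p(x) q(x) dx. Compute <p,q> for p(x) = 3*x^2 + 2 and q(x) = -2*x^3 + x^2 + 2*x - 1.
<p,q> = -52/15

Expand the product: p(x)·q(x) = -6*x^5 + 3*x^4 + 2*x^3 - x^2 + 4*x - 2.
∫_{-1}^{1} of each monomial x^k gives [2/(k+1) if k even, 0 if k odd]. Integrating term-by-term (or equivalently evaluating the antiderivative F(x) = -x^6 + 3*x^5/5 + x^4/2 - x^3/3 + 2*x^2 - 2*x at the endpoints):
  F(1) − F(−1) = -7/30 − (97/30) = -52/15.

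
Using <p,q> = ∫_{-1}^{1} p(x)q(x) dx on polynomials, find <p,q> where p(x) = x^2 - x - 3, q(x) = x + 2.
<p,q> = -34/3

Expand the product: p(x)·q(x) = x^3 + x^2 - 5*x - 6.
∫_{-1}^{1} of each monomial x^k gives [2/(k+1) if k even, 0 if k odd]. Integrating term-by-term (or equivalently evaluating the antiderivative F(x) = x^4/4 + x^3/3 - 5*x^2/2 - 6*x at the endpoints):
  F(1) − F(−1) = -95/12 − (41/12) = -34/3.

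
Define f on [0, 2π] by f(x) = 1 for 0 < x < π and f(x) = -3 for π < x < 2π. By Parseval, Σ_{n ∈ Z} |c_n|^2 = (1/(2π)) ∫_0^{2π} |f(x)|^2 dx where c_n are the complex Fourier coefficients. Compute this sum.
Σ |c_n|^2 = 5

Parseval equates the L^2 energy of f (normalised by 1/(2π)) with the ℓ^2 sum of its Fourier coefficients: (1/(2π)) ∫_0^{2π} |f|^2 = Σ |c_n|^2.
Compute the left side: (1/(2π)) [∫_0^π 1^2 dx + ∫_π^{2π} (-3)^2 dx] = (1/(2π)) · (1π + 9π) = (1 + 9)/2 = 5.
So Σ_{n ∈ Z} |c_n|^2 = 5.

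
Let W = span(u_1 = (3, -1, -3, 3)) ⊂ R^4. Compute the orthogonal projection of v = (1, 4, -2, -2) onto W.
proj_W(v) = (-3/28, 1/28, 3/28, -3/28)

Set up U = [u_1 | ... | u_1] ∈ R^(4×1). The projector onto W = col(U) is P = U (U^T U)^(-1) U^T.
Compute U^T U =
  [28],
and U^T v = (-1).
Solve U^T U · c = U^T v for the coefficients: c = (-1/28). The projection is proj_W(v) = U c.
Check: (v - proj_W(v)) · u_1 = 0  (should be 0).
Result: proj_W(v) = (-3/28, 1/28, 3/28, -3/28).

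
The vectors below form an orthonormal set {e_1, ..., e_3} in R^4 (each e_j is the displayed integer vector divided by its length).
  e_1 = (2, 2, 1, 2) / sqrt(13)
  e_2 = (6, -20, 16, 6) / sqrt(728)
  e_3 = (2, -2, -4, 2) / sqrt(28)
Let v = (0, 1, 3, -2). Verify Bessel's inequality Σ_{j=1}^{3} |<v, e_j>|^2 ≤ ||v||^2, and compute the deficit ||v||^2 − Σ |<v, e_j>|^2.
Σ |<v, e_j>|^2 = 12; ||v||^2 = 14; deficit = 2

Write each e_j = u_j / sqrt(<u_j, u_j>) where u_j is the displayed integer vector. Then <v, e_j> = <v, u_j> / sqrt(<u_j, u_j>), so |<v, e_j>|^2 = <v, u_j>^2 / <u_j, u_j>.
Coefficients: <v, e_1> = 1/sqrt(13), <v, e_2> = 16/sqrt(728), <v, e_3> = -18/sqrt(28).
Square and sum: Σ |<v, e_j>|^2 = 12.
Compute ||v||^2 = v·v = 14.
Deficit = 14 − 12 = 2 ≥ 0, confirming Bessel's inequality. (The deficit equals ||v − Σ <v,e_j> e_j||^2, the squared distance from v to span{e_j}.)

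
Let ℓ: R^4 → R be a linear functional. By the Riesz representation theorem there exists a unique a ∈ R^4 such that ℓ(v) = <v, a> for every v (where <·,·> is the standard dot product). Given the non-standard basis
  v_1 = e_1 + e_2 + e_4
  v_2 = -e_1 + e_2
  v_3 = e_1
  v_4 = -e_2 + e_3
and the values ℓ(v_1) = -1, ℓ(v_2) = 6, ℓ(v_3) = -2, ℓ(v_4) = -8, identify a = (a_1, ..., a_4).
a = (-2, 4, -4, -3)

Write a = (a_1, ..., a_4) in the standard basis. For each basis vector v_i, ℓ(v_i) = <v_i, a> is a linear equation in the a_j's. Collect the n equations into a matrix system V a = ℓ, where row i of V is v_i (expressed in the standard basis). Since V is invertible (lower-triangular with 1s on the diagonal, up to permutation), solve by back-substitution:
  V =
[[1, 1, 0, 1],
 [-1, 1, 0, 0],
 [1, 0, 0, 0],
 [0, -1, 1, 0]]
  V a = (-1, 6, -2, -8)
Solving gives a = (-2, 4, -4, -3).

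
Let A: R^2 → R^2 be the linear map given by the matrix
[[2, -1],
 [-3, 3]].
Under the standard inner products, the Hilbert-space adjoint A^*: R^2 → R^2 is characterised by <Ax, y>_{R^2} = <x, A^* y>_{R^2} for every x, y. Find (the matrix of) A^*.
A^* = A^T =
[[2, -3],
 [-1, 3]]

For real matrices with standard dot products, the defining identity <Ax, y> = <x, A^* y> gives (Ax)^T y = x^T (A^*) y, i.e. x^T A^T y = x^T (A^*) y. Since this holds for all x, y, we must have A^* = A^T. Therefore
A^* =
[[2, -3],
 [-1, 3]].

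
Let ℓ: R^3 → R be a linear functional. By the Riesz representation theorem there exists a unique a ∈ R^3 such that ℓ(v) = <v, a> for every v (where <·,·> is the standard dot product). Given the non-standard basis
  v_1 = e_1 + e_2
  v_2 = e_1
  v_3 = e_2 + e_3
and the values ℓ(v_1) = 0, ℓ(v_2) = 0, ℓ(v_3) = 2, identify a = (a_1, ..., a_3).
a = (0, 0, 2)

Write a = (a_1, ..., a_3) in the standard basis. For each basis vector v_i, ℓ(v_i) = <v_i, a> is a linear equation in the a_j's. Collect the n equations into a matrix system V a = ℓ, where row i of V is v_i (expressed in the standard basis). Since V is invertible (lower-triangular with 1s on the diagonal, up to permutation), solve by back-substitution:
  V =
[[1, 1, 0],
 [1, 0, 0],
 [0, 1, 1]]
  V a = (0, 0, 2)
Solving gives a = (0, 0, 2).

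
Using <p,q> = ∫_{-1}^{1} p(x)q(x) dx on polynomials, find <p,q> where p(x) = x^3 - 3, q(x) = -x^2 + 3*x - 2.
<p,q> = 76/5

Expand the product: p(x)·q(x) = -x^5 + 3*x^4 - 2*x^3 + 3*x^2 - 9*x + 6.
∫_{-1}^{1} of each monomial x^k gives [2/(k+1) if k even, 0 if k odd]. Integrating term-by-term (or equivalently evaluating the antiderivative F(x) = -x^6/6 + 3*x^5/5 - x^4/2 + x^3 - 9*x^2/2 + 6*x at the endpoints):
  F(1) − F(−1) = 73/30 − (-383/30) = 76/5.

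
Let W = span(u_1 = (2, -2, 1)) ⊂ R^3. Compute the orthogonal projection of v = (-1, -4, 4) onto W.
proj_W(v) = (20/9, -20/9, 10/9)

Set up U = [u_1 | ... | u_1] ∈ R^(3×1). The projector onto W = col(U) is P = U (U^T U)^(-1) U^T.
Compute U^T U =
  [9],
and U^T v = (10).
Solve U^T U · c = U^T v for the coefficients: c = (10/9). The projection is proj_W(v) = U c.
Check: (v - proj_W(v)) · u_1 = 0  (should be 0).
Result: proj_W(v) = (20/9, -20/9, 10/9).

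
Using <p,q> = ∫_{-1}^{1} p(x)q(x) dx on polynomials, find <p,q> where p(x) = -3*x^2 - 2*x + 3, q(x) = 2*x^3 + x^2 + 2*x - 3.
<p,q> = -232/15

Expand the product: p(x)·q(x) = -6*x^5 - 7*x^4 - 2*x^3 + 8*x^2 + 12*x - 9.
∫_{-1}^{1} of each monomial x^k gives [2/(k+1) if k even, 0 if k odd]. Integrating term-by-term (or equivalently evaluating the antiderivative F(x) = -x^6 - 7*x^5/5 - x^4/2 + 8*x^3/3 + 6*x^2 - 9*x at the endpoints):
  F(1) − F(−1) = -97/30 − (367/30) = -232/15.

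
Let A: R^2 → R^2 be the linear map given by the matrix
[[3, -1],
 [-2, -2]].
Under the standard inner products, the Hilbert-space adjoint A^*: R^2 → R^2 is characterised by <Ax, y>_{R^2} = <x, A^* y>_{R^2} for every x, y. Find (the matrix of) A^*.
A^* = A^T =
[[3, -2],
 [-1, -2]]

For real matrices with standard dot products, the defining identity <Ax, y> = <x, A^* y> gives (Ax)^T y = x^T (A^*) y, i.e. x^T A^T y = x^T (A^*) y. Since this holds for all x, y, we must have A^* = A^T. Therefore
A^* =
[[3, -2],
 [-1, -2]].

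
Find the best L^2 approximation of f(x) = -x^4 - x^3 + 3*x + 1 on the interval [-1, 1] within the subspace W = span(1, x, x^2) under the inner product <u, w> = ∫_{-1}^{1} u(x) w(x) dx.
g(x) = -6*x^2/7 + 12*x/5 + 38/35

The best approximation g ∈ W is the orthogonal projection of f onto W. Writing g = a_0 + a_1 x + a_2 x^2, the coefficients solve the normal equations G · a = b where
  G_{ij} = <φ_i, φ_j> and b_i = <f, φ_i>, with φ_0 = 1, φ_1 = x, φ_2 = x^2.
G =
  [2, 0, 2/3]
  [0, 2/3, 0]
  [2/3, 0, 2/5],
b = (8/5, 8/5, 8/21).
Solving gives a_0 = 38/35, a_1 = 12/5, a_2 = -6/7, so
  g(x) = -6*x^2/7 + 12*x/5 + 38/35.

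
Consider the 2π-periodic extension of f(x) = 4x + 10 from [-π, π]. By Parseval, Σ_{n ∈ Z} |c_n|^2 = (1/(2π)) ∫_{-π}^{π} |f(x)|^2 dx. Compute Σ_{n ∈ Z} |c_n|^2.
Σ |c_n|^2 = 16π^2/3 + 100

Expand and integrate term by term over [-π, π]:
  ∫ (4x)^2 dx = 16·(2π^3/3); ∫ 2·4·(10)·x dx = 0 (odd integrand); ∫ 10^2 dx = 100·2π.
So (1/(2π)) ∫_{-π}^{π} (4x + 10)^2 dx = 16π^2/3 + 100 = 16π^2/3 + 100.
Parseval ⇒ Σ |c_n|^2 = 16π^2/3 + 100.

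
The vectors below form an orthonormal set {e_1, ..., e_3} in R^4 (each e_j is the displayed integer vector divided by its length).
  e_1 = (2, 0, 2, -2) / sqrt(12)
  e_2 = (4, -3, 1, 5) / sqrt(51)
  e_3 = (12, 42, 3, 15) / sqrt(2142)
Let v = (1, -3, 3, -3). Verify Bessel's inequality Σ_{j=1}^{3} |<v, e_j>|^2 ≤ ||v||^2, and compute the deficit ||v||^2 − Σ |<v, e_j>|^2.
Σ |<v, e_j>|^2 = 188/7; ||v||^2 = 28; deficit = 8/7

Write each e_j = u_j / sqrt(<u_j, u_j>) where u_j is the displayed integer vector. Then <v, e_j> = <v, u_j> / sqrt(<u_j, u_j>), so |<v, e_j>|^2 = <v, u_j>^2 / <u_j, u_j>.
Coefficients: <v, e_1> = 14/sqrt(12), <v, e_2> = 1/sqrt(51), <v, e_3> = -150/sqrt(2142).
Square and sum: Σ |<v, e_j>|^2 = 188/7.
Compute ||v||^2 = v·v = 28.
Deficit = 28 − 188/7 = 8/7 ≥ 0, confirming Bessel's inequality. (The deficit equals ||v − Σ <v,e_j> e_j||^2, the squared distance from v to span{e_j}.)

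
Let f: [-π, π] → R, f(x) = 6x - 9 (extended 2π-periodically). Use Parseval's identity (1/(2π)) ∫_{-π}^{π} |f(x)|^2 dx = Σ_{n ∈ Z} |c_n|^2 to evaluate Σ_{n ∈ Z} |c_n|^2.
Σ |c_n|^2 = 12π^2 + 81

Expand and integrate term by term over [-π, π]:
  ∫ (6x)^2 dx = 36·(2π^3/3); ∫ 2·6·(-9)·x dx = 0 (odd integrand); ∫ (-9)^2 dx = 81·2π.
So (1/(2π)) ∫_{-π}^{π} (6x - 9)^2 dx = 36π^2/3 + 81 = 12π^2 + 81.
Parseval ⇒ Σ |c_n|^2 = 12π^2 + 81.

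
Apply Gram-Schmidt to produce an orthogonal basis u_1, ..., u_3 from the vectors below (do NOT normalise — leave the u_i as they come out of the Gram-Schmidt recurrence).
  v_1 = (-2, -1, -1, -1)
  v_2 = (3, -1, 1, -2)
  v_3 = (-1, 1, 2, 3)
Orthogonal basis:
  u_1 = (-2, -1, -1, -1)
  u_2 = (13/7, -11/7, 3/7, -18/7)
  u_3 = (-57/89, -75/89, 158/89, 31/89)

Apply the Gram-Schmidt recurrence
  u_1 = v_1
  u_i = v_i − Σ_{j<i} ((v_i · u_j) / (u_j · u_j)) · u_j.

Step by step this gives:
  u_1 = (-2, -1, -1, -1)
  u_2 = (13/7, -11/7, 3/7, -18/7)
  u_3 = (-57/89, -75/89, 158/89, 31/89)

Orthogonality check:
  u_2 · u_1 = 0 (should be 0)
  u_3 · u_1 = 0 (should be 0)
  u_3 · u_2 = 0 (should be 0)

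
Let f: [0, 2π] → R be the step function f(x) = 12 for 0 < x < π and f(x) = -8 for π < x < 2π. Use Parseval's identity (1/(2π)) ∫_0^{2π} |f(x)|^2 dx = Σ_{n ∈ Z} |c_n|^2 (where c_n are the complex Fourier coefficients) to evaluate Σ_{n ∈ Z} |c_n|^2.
Σ |c_n|^2 = 104

Parseval equates the L^2 energy of f (normalised by 1/(2π)) with the ℓ^2 sum of its Fourier coefficients: (1/(2π)) ∫_0^{2π} |f|^2 = Σ |c_n|^2.
Compute the left side: (1/(2π)) [∫_0^π 12^2 dx + ∫_π^{2π} (-8)^2 dx] = (1/(2π)) · (144π + 64π) = (144 + 64)/2 = 104.
So Σ_{n ∈ Z} |c_n|^2 = 104.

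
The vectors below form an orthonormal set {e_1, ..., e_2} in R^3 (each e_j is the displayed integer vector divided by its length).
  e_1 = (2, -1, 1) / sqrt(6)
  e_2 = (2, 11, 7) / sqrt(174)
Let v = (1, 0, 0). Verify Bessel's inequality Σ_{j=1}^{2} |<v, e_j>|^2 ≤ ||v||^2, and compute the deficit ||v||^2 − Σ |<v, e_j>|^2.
Σ |<v, e_j>|^2 = 20/29; ||v||^2 = 1; deficit = 9/29

Write each e_j = u_j / sqrt(<u_j, u_j>) where u_j is the displayed integer vector. Then <v, e_j> = <v, u_j> / sqrt(<u_j, u_j>), so |<v, e_j>|^2 = <v, u_j>^2 / <u_j, u_j>.
Coefficients: <v, e_1> = 2/sqrt(6), <v, e_2> = 2/sqrt(174).
Square and sum: Σ |<v, e_j>|^2 = 20/29.
Compute ||v||^2 = v·v = 1.
Deficit = 1 − 20/29 = 9/29 ≥ 0, confirming Bessel's inequality. (The deficit equals ||v − Σ <v,e_j> e_j||^2, the squared distance from v to span{e_j}.)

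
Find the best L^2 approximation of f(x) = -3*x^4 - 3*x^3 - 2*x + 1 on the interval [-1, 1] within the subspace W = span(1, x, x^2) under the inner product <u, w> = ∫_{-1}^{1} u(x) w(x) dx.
g(x) = -18*x^2/7 - 19*x/5 + 44/35

The best approximation g ∈ W is the orthogonal projection of f onto W. Writing g = a_0 + a_1 x + a_2 x^2, the coefficients solve the normal equations G · a = b where
  G_{ij} = <φ_i, φ_j> and b_i = <f, φ_i>, with φ_0 = 1, φ_1 = x, φ_2 = x^2.
G =
  [2, 0, 2/3]
  [0, 2/3, 0]
  [2/3, 0, 2/5],
b = (4/5, -38/15, -4/21).
Solving gives a_0 = 44/35, a_1 = -19/5, a_2 = -18/7, so
  g(x) = -18*x^2/7 - 19*x/5 + 44/35.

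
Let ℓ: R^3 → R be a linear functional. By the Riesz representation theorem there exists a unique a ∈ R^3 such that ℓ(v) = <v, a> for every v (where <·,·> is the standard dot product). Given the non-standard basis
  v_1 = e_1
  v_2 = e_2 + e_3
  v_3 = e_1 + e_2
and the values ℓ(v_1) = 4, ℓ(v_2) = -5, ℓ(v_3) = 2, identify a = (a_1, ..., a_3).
a = (4, -2, -3)

Write a = (a_1, ..., a_3) in the standard basis. For each basis vector v_i, ℓ(v_i) = <v_i, a> is a linear equation in the a_j's. Collect the n equations into a matrix system V a = ℓ, where row i of V is v_i (expressed in the standard basis). Since V is invertible (lower-triangular with 1s on the diagonal, up to permutation), solve by back-substitution:
  V =
[[1, 0, 0],
 [0, 1, 1],
 [1, 1, 0]]
  V a = (4, -5, 2)
Solving gives a = (4, -2, -3).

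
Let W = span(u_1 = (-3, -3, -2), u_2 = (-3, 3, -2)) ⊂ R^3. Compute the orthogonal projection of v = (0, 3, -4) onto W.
proj_W(v) = (-24/13, 3, -16/13)

Set up U = [u_1 | ... | u_2] ∈ R^(3×2). The projector onto W = col(U) is P = U (U^T U)^(-1) U^T.
Compute U^T U =
  [22, 4]
  [4, 22],
and U^T v = (-1, 17).
Solve U^T U · c = U^T v for the coefficients: c = (-5/26, 21/26). The projection is proj_W(v) = U c.
Check: (v - proj_W(v)) · u_1 = 0  (should be 0).
Check: (v - proj_W(v)) · u_2 = 0  (should be 0).
Result: proj_W(v) = (-24/13, 3, -16/13).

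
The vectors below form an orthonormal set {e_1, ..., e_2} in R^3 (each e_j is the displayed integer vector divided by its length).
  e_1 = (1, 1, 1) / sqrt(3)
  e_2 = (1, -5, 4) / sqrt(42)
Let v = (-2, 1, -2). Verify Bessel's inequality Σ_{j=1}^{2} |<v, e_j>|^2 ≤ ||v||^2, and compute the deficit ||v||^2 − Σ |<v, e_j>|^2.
Σ |<v, e_j>|^2 = 117/14; ||v||^2 = 9; deficit = 9/14

Write each e_j = u_j / sqrt(<u_j, u_j>) where u_j is the displayed integer vector. Then <v, e_j> = <v, u_j> / sqrt(<u_j, u_j>), so |<v, e_j>|^2 = <v, u_j>^2 / <u_j, u_j>.
Coefficients: <v, e_1> = -3/sqrt(3), <v, e_2> = -15/sqrt(42).
Square and sum: Σ |<v, e_j>|^2 = 117/14.
Compute ||v||^2 = v·v = 9.
Deficit = 9 − 117/14 = 9/14 ≥ 0, confirming Bessel's inequality. (The deficit equals ||v − Σ <v,e_j> e_j||^2, the squared distance from v to span{e_j}.)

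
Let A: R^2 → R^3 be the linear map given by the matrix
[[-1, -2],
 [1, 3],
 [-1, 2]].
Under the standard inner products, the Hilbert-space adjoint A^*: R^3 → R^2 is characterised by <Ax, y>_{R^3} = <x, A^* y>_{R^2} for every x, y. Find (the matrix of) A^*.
A^* = A^T =
[[-1, 1, -1],
 [-2, 3, 2]]

For real matrices with standard dot products, the defining identity <Ax, y> = <x, A^* y> gives (Ax)^T y = x^T (A^*) y, i.e. x^T A^T y = x^T (A^*) y. Since this holds for all x, y, we must have A^* = A^T. Therefore
A^* =
[[-1, 1, -1],
 [-2, 3, 2]].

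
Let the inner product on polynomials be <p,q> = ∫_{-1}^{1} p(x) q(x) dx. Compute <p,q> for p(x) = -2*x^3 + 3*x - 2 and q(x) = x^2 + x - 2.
<p,q> = 118/15

Expand the product: p(x)·q(x) = -2*x^5 - 2*x^4 + 7*x^3 + x^2 - 8*x + 4.
∫_{-1}^{1} of each monomial x^k gives [2/(k+1) if k even, 0 if k odd]. Integrating term-by-term (or equivalently evaluating the antiderivative F(x) = -x^6/3 - 2*x^5/5 + 7*x^4/4 + x^3/3 - 4*x^2 + 4*x at the endpoints):
  F(1) − F(−1) = 27/20 − (-391/60) = 118/15.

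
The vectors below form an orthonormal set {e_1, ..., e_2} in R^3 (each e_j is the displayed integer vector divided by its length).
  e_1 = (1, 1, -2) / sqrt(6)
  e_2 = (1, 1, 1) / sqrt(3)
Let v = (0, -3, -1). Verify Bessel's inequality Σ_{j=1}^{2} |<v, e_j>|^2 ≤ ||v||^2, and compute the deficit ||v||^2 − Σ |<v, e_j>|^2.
Σ |<v, e_j>|^2 = 11/2; ||v||^2 = 10; deficit = 9/2

Write each e_j = u_j / sqrt(<u_j, u_j>) where u_j is the displayed integer vector. Then <v, e_j> = <v, u_j> / sqrt(<u_j, u_j>), so |<v, e_j>|^2 = <v, u_j>^2 / <u_j, u_j>.
Coefficients: <v, e_1> = -1/sqrt(6), <v, e_2> = -4/sqrt(3).
Square and sum: Σ |<v, e_j>|^2 = 11/2.
Compute ||v||^2 = v·v = 10.
Deficit = 10 − 11/2 = 9/2 ≥ 0, confirming Bessel's inequality. (The deficit equals ||v − Σ <v,e_j> e_j||^2, the squared distance from v to span{e_j}.)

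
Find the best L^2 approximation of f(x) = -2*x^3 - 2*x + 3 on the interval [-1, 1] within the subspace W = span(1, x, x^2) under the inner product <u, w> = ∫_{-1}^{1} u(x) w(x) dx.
g(x) = 3 - 16*x/5

The best approximation g ∈ W is the orthogonal projection of f onto W. Writing g = a_0 + a_1 x + a_2 x^2, the coefficients solve the normal equations G · a = b where
  G_{ij} = <φ_i, φ_j> and b_i = <f, φ_i>, with φ_0 = 1, φ_1 = x, φ_2 = x^2.
G =
  [2, 0, 2/3]
  [0, 2/3, 0]
  [2/3, 0, 2/5],
b = (6, -32/15, 2).
Solving gives a_0 = 3, a_1 = -16/5, a_2 = 0, so
  g(x) = 3 - 16*x/5.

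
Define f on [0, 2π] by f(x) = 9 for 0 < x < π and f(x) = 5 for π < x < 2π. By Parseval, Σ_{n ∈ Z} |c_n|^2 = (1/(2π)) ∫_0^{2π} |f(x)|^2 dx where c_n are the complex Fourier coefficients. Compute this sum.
Σ |c_n|^2 = 53

Parseval equates the L^2 energy of f (normalised by 1/(2π)) with the ℓ^2 sum of its Fourier coefficients: (1/(2π)) ∫_0^{2π} |f|^2 = Σ |c_n|^2.
Compute the left side: (1/(2π)) [∫_0^π 9^2 dx + ∫_π^{2π} 5^2 dx] = (1/(2π)) · (81π + 25π) = (81 + 25)/2 = 53.
So Σ_{n ∈ Z} |c_n|^2 = 53.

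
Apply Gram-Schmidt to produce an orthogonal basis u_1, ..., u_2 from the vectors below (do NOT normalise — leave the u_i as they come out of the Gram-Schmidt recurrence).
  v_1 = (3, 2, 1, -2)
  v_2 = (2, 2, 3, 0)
Orthogonal basis:
  u_1 = (3, 2, 1, -2)
  u_2 = (-1/6, 5/9, 41/18, 13/9)

Apply the Gram-Schmidt recurrence
  u_1 = v_1
  u_i = v_i − Σ_{j<i} ((v_i · u_j) / (u_j · u_j)) · u_j.

Step by step this gives:
  u_1 = (3, 2, 1, -2)
  u_2 = (-1/6, 5/9, 41/18, 13/9)

Orthogonality check:
  u_2 · u_1 = 0 (should be 0)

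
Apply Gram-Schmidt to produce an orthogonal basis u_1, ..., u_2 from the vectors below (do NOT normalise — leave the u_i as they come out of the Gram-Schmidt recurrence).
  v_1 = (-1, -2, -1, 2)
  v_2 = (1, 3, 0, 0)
Orthogonal basis:
  u_1 = (-1, -2, -1, 2)
  u_2 = (3/10, 8/5, -7/10, 7/5)

Apply the Gram-Schmidt recurrence
  u_1 = v_1
  u_i = v_i − Σ_{j<i} ((v_i · u_j) / (u_j · u_j)) · u_j.

Step by step this gives:
  u_1 = (-1, -2, -1, 2)
  u_2 = (3/10, 8/5, -7/10, 7/5)

Orthogonality check:
  u_2 · u_1 = 0 (should be 0)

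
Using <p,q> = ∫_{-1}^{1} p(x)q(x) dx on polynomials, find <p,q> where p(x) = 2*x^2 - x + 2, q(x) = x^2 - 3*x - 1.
<p,q> = -6/5

Expand the product: p(x)·q(x) = 2*x^4 - 7*x^3 + 3*x^2 - 5*x - 2.
∫_{-1}^{1} of each monomial x^k gives [2/(k+1) if k even, 0 if k odd]. Integrating term-by-term (or equivalently evaluating the antiderivative F(x) = 2*x^5/5 - 7*x^4/4 + x^3 - 5*x^2/2 - 2*x at the endpoints):
  F(1) − F(−1) = -97/20 − (-73/20) = -6/5.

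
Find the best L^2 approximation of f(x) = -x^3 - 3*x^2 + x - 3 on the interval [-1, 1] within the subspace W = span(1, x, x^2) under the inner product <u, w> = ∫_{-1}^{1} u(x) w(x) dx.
g(x) = -3*x^2 + 2*x/5 - 3

The best approximation g ∈ W is the orthogonal projection of f onto W. Writing g = a_0 + a_1 x + a_2 x^2, the coefficients solve the normal equations G · a = b where
  G_{ij} = <φ_i, φ_j> and b_i = <f, φ_i>, with φ_0 = 1, φ_1 = x, φ_2 = x^2.
G =
  [2, 0, 2/3]
  [0, 2/3, 0]
  [2/3, 0, 2/5],
b = (-8, 4/15, -16/5).
Solving gives a_0 = -3, a_1 = 2/5, a_2 = -3, so
  g(x) = -3*x^2 + 2*x/5 - 3.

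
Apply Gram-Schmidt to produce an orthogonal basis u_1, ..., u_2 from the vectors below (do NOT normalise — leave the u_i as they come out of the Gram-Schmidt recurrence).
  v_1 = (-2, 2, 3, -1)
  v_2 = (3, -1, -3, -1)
Orthogonal basis:
  u_1 = (-2, 2, 3, -1)
  u_2 = (11/9, 7/9, -1/3, -17/9)

Apply the Gram-Schmidt recurrence
  u_1 = v_1
  u_i = v_i − Σ_{j<i} ((v_i · u_j) / (u_j · u_j)) · u_j.

Step by step this gives:
  u_1 = (-2, 2, 3, -1)
  u_2 = (11/9, 7/9, -1/3, -17/9)

Orthogonality check:
  u_2 · u_1 = 0 (should be 0)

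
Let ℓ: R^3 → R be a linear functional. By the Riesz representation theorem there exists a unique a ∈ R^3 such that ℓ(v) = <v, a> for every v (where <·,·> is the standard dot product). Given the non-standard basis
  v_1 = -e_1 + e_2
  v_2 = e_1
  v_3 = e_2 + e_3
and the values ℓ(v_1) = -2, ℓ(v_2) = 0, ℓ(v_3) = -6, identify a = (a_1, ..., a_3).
a = (0, -2, -4)

Write a = (a_1, ..., a_3) in the standard basis. For each basis vector v_i, ℓ(v_i) = <v_i, a> is a linear equation in the a_j's. Collect the n equations into a matrix system V a = ℓ, where row i of V is v_i (expressed in the standard basis). Since V is invertible (lower-triangular with 1s on the diagonal, up to permutation), solve by back-substitution:
  V =
[[-1, 1, 0],
 [1, 0, 0],
 [0, 1, 1]]
  V a = (-2, 0, -6)
Solving gives a = (0, -2, -4).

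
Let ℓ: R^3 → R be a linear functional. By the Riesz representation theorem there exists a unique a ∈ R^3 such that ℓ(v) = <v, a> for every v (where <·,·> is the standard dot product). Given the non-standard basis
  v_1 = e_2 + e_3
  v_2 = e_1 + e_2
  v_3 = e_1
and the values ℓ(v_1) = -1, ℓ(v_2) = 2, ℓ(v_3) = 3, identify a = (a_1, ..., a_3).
a = (3, -1, 0)

Write a = (a_1, ..., a_3) in the standard basis. For each basis vector v_i, ℓ(v_i) = <v_i, a> is a linear equation in the a_j's. Collect the n equations into a matrix system V a = ℓ, where row i of V is v_i (expressed in the standard basis). Since V is invertible (lower-triangular with 1s on the diagonal, up to permutation), solve by back-substitution:
  V =
[[0, 1, 1],
 [1, 1, 0],
 [1, 0, 0]]
  V a = (-1, 2, 3)
Solving gives a = (3, -1, 0).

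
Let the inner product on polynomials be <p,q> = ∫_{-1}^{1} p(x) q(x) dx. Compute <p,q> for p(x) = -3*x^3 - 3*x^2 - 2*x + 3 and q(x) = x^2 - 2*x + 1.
<p,q> = 148/15

Expand the product: p(x)·q(x) = -3*x^5 + 3*x^4 + x^3 + 4*x^2 - 8*x + 3.
∫_{-1}^{1} of each monomial x^k gives [2/(k+1) if k even, 0 if k odd]. Integrating term-by-term (or equivalently evaluating the antiderivative F(x) = -x^6/2 + 3*x^5/5 + x^4/4 + 4*x^3/3 - 4*x^2 + 3*x at the endpoints):
  F(1) − F(−1) = 41/60 − (-551/60) = 148/15.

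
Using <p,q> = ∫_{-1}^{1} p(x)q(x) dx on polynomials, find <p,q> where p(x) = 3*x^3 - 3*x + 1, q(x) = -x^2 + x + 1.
<p,q> = 8/15

Expand the product: p(x)·q(x) = -3*x^5 + 3*x^4 + 6*x^3 - 4*x^2 - 2*x + 1.
∫_{-1}^{1} of each monomial x^k gives [2/(k+1) if k even, 0 if k odd]. Integrating term-by-term (or equivalently evaluating the antiderivative F(x) = -x^6/2 + 3*x^5/5 + 3*x^4/2 - 4*x^3/3 - x^2 + x at the endpoints):
  F(1) − F(−1) = 4/15 − (-4/15) = 8/15.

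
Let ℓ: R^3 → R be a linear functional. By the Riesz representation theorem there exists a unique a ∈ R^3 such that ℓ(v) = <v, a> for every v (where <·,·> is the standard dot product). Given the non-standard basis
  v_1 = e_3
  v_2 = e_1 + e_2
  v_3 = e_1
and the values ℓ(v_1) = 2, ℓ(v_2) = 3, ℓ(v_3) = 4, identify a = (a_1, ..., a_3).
a = (4, -1, 2)

Write a = (a_1, ..., a_3) in the standard basis. For each basis vector v_i, ℓ(v_i) = <v_i, a> is a linear equation in the a_j's. Collect the n equations into a matrix system V a = ℓ, where row i of V is v_i (expressed in the standard basis). Since V is invertible (lower-triangular with 1s on the diagonal, up to permutation), solve by back-substitution:
  V =
[[0, 0, 1],
 [1, 1, 0],
 [1, 0, 0]]
  V a = (2, 3, 4)
Solving gives a = (4, -1, 2).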